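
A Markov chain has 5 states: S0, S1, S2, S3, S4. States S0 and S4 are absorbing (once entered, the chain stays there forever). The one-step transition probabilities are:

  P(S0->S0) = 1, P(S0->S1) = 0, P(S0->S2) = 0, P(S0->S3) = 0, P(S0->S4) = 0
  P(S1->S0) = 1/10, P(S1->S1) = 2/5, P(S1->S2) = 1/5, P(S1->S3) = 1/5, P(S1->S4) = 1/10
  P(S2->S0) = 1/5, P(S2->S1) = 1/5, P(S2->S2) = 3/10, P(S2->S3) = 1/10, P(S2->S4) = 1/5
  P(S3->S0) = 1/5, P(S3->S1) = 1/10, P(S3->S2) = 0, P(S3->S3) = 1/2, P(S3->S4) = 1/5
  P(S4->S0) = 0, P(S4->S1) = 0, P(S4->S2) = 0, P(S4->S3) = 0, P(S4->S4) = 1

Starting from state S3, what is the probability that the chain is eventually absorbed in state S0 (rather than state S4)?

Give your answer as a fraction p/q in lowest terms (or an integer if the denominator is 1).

Let a_i = P(absorbed in S0 | start in state i).
Boundary conditions: a_S0 = 1, a_S4 = 0.
For each transient state i, a_i = sum_j P(i->j) * a_j:
  a_S1 = 1/10*a_S0 + 2/5*a_S1 + 1/5*a_S2 + 1/5*a_S3 + 1/10*a_S4
  a_S2 = 1/5*a_S0 + 1/5*a_S1 + 3/10*a_S2 + 1/10*a_S3 + 1/5*a_S4
  a_S3 = 1/5*a_S0 + 1/10*a_S1 + 0*a_S2 + 1/2*a_S3 + 1/5*a_S4

Substituting a_S0 = 1 and a_S4 = 0, rearrange to (I - Q) a = r where r[i] = P(i -> S0):
  [3/5, -1/5, -1/5] . (a_S1, a_S2, a_S3) = 1/10
  [-1/5, 7/10, -1/10] . (a_S1, a_S2, a_S3) = 1/5
  [-1/10, 0, 1/2] . (a_S1, a_S2, a_S3) = 1/5

Solving yields:
  a_S1 = 1/2
  a_S2 = 1/2
  a_S3 = 1/2

Starting state is S3, so the absorption probability is a_S3 = 1/2.

Answer: 1/2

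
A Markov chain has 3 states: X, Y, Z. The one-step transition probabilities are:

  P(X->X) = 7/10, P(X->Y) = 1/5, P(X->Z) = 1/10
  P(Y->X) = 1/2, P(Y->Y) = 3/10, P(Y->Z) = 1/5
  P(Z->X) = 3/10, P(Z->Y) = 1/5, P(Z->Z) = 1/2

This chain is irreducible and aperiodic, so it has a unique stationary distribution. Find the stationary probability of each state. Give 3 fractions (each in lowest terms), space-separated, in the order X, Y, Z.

The stationary distribution satisfies pi = pi * P, i.e.:
  pi_X = 7/10*pi_X + 1/2*pi_Y + 3/10*pi_Z
  pi_Y = 1/5*pi_X + 3/10*pi_Y + 1/5*pi_Z
  pi_Z = 1/10*pi_X + 1/5*pi_Y + 1/2*pi_Z
with normalization: pi_X + pi_Y + pi_Z = 1.

Using the first 2 balance equations plus normalization, the linear system A*pi = b is:
  [-3/10, 1/2, 3/10] . pi = 0
  [1/5, -7/10, 1/5] . pi = 0
  [1, 1, 1] . pi = 1

Solving yields:
  pi_X = 31/54
  pi_Y = 2/9
  pi_Z = 11/54

Verification (pi * P):
  31/54*7/10 + 2/9*1/2 + 11/54*3/10 = 31/54 = pi_X  (ok)
  31/54*1/5 + 2/9*3/10 + 11/54*1/5 = 2/9 = pi_Y  (ok)
  31/54*1/10 + 2/9*1/5 + 11/54*1/2 = 11/54 = pi_Z  (ok)

Answer: 31/54 2/9 11/54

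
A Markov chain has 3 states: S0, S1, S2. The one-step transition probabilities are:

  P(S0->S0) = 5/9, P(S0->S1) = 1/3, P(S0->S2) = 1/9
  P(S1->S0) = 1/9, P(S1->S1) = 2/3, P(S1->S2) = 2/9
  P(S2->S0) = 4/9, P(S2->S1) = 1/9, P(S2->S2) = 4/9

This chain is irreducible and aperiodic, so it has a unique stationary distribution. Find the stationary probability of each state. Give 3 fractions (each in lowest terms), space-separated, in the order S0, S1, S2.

The stationary distribution satisfies pi = pi * P, i.e.:
  pi_S0 = 5/9*pi_S0 + 1/9*pi_S1 + 4/9*pi_S2
  pi_S1 = 1/3*pi_S0 + 2/3*pi_S1 + 1/9*pi_S2
  pi_S2 = 1/9*pi_S0 + 2/9*pi_S1 + 4/9*pi_S2
with normalization: pi_S0 + pi_S1 + pi_S2 = 1.

Using the first 2 balance equations plus normalization, the linear system A*pi = b is:
  [-4/9, 1/9, 4/9] . pi = 0
  [1/3, -1/3, 1/9] . pi = 0
  [1, 1, 1] . pi = 1

Solving yields:
  pi_S0 = 13/38
  pi_S1 = 8/19
  pi_S2 = 9/38

Verification (pi * P):
  13/38*5/9 + 8/19*1/9 + 9/38*4/9 = 13/38 = pi_S0  (ok)
  13/38*1/3 + 8/19*2/3 + 9/38*1/9 = 8/19 = pi_S1  (ok)
  13/38*1/9 + 8/19*2/9 + 9/38*4/9 = 9/38 = pi_S2  (ok)

Answer: 13/38 8/19 9/38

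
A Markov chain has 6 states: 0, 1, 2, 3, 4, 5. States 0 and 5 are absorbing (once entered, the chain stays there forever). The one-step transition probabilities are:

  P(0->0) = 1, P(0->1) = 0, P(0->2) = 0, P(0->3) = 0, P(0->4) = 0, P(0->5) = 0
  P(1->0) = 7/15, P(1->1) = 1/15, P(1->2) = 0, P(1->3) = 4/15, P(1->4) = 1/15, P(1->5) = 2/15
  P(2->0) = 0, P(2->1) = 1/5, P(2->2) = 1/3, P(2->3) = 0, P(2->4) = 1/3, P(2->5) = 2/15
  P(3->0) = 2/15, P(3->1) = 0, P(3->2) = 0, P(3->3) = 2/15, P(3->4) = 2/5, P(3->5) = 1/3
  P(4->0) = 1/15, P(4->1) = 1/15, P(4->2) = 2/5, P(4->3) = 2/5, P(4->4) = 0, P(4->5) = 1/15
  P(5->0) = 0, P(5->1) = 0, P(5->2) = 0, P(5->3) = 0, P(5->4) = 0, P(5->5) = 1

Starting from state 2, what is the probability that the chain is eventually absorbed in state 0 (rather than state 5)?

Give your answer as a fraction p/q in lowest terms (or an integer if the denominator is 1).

Let a_i = P(absorbed in 0 | start in state i).
Boundary conditions: a_0 = 1, a_5 = 0.
For each transient state i, a_i = sum_j P(i->j) * a_j:
  a_1 = 7/15*a_0 + 1/15*a_1 + 0*a_2 + 4/15*a_3 + 1/15*a_4 + 2/15*a_5
  a_2 = 0*a_0 + 1/5*a_1 + 1/3*a_2 + 0*a_3 + 1/3*a_4 + 2/15*a_5
  a_3 = 2/15*a_0 + 0*a_1 + 0*a_2 + 2/15*a_3 + 2/5*a_4 + 1/3*a_5
  a_4 = 1/15*a_0 + 1/15*a_1 + 2/5*a_2 + 2/5*a_3 + 0*a_4 + 1/15*a_5

Substituting a_0 = 1 and a_5 = 0, rearrange to (I - Q) a = r where r[i] = P(i -> 0):
  [14/15, 0, -4/15, -1/15] . (a_1, a_2, a_3, a_4) = 7/15
  [-1/5, 2/3, 0, -1/3] . (a_1, a_2, a_3, a_4) = 0
  [0, 0, 13/15, -2/5] . (a_1, a_2, a_3, a_4) = 2/15
  [-1/15, -2/5, -2/5, 1] . (a_1, a_2, a_3, a_4) = 1/15

Solving yields:
  a_1 = 4925/7882
  a_2 = 6091/15764
  a_3 = 190/563
  a_4 = 224/563

Starting state is 2, so the absorption probability is a_2 = 6091/15764.

Answer: 6091/15764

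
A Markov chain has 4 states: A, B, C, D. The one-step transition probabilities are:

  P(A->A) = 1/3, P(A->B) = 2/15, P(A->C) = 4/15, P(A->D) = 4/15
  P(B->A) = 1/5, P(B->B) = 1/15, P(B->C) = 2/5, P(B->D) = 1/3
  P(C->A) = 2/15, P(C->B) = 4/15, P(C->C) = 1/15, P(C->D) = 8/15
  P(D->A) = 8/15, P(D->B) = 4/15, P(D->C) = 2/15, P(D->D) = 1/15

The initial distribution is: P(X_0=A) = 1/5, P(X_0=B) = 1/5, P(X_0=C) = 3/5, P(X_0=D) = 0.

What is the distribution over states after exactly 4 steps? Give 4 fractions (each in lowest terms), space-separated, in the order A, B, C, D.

Answer: 27199/84375 47873/253125 52643/253125 71012/253125

Derivation:
Propagating the distribution step by step (d_{t+1} = d_t * P):
d_0 = (A=1/5, B=1/5, C=3/5, D=0)
  d_1[A] = 1/5*1/3 + 1/5*1/5 + 3/5*2/15 + 0*8/15 = 14/75
  d_1[B] = 1/5*2/15 + 1/5*1/15 + 3/5*4/15 + 0*4/15 = 1/5
  d_1[C] = 1/5*4/15 + 1/5*2/5 + 3/5*1/15 + 0*2/15 = 13/75
  d_1[D] = 1/5*4/15 + 1/5*1/3 + 3/5*8/15 + 0*1/15 = 11/25
d_1 = (A=14/75, B=1/5, C=13/75, D=11/25)
  d_2[A] = 14/75*1/3 + 1/5*1/5 + 13/75*2/15 + 11/25*8/15 = 9/25
  d_2[B] = 14/75*2/15 + 1/5*1/15 + 13/75*4/15 + 11/25*4/15 = 227/1125
  d_2[C] = 14/75*4/15 + 1/5*2/5 + 13/75*1/15 + 11/25*2/15 = 1/5
  d_2[D] = 14/75*4/15 + 1/5*1/3 + 13/75*8/15 + 11/25*1/15 = 268/1125
d_2 = (A=9/25, B=227/1125, C=1/5, D=268/1125)
  d_3[A] = 9/25*1/3 + 227/1125*1/5 + 1/5*2/15 + 268/1125*8/15 = 212/675
  d_3[B] = 9/25*2/15 + 227/1125*1/15 + 1/5*4/15 + 268/1125*4/15 = 1003/5625
  d_3[C] = 9/25*4/15 + 227/1125*2/5 + 1/5*1/15 + 268/1125*2/15 = 3743/16875
  d_3[D] = 9/25*4/15 + 227/1125*1/3 + 1/5*8/15 + 268/1125*1/15 = 4823/16875
d_3 = (A=212/675, B=1003/5625, C=3743/16875, D=4823/16875)
  d_4[A] = 212/675*1/3 + 1003/5625*1/5 + 3743/16875*2/15 + 4823/16875*8/15 = 27199/84375
  d_4[B] = 212/675*2/15 + 1003/5625*1/15 + 3743/16875*4/15 + 4823/16875*4/15 = 47873/253125
  d_4[C] = 212/675*4/15 + 1003/5625*2/5 + 3743/16875*1/15 + 4823/16875*2/15 = 52643/253125
  d_4[D] = 212/675*4/15 + 1003/5625*1/3 + 3743/16875*8/15 + 4823/16875*1/15 = 71012/253125
d_4 = (A=27199/84375, B=47873/253125, C=52643/253125, D=71012/253125)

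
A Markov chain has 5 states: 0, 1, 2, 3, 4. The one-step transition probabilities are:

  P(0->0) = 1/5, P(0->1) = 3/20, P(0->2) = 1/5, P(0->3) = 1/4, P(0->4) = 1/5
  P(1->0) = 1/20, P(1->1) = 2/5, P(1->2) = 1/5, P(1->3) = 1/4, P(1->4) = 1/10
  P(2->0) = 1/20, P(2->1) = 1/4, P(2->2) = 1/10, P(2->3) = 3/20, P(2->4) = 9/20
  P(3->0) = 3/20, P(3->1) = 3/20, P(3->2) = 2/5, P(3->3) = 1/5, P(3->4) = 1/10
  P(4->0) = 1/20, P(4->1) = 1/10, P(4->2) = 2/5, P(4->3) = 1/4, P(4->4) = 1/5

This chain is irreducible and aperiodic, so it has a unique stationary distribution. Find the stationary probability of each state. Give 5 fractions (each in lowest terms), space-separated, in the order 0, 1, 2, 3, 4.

Answer: 351/4183 3681/16732 2183/8366 892/4183 79/356

Derivation:
The stationary distribution satisfies pi = pi * P, i.e.:
  pi_0 = 1/5*pi_0 + 1/20*pi_1 + 1/20*pi_2 + 3/20*pi_3 + 1/20*pi_4
  pi_1 = 3/20*pi_0 + 2/5*pi_1 + 1/4*pi_2 + 3/20*pi_3 + 1/10*pi_4
  pi_2 = 1/5*pi_0 + 1/5*pi_1 + 1/10*pi_2 + 2/5*pi_3 + 2/5*pi_4
  pi_3 = 1/4*pi_0 + 1/4*pi_1 + 3/20*pi_2 + 1/5*pi_3 + 1/4*pi_4
  pi_4 = 1/5*pi_0 + 1/10*pi_1 + 9/20*pi_2 + 1/10*pi_3 + 1/5*pi_4
with normalization: pi_0 + pi_1 + pi_2 + pi_3 + pi_4 = 1.

Using the first 4 balance equations plus normalization, the linear system A*pi = b is:
  [-4/5, 1/20, 1/20, 3/20, 1/20] . pi = 0
  [3/20, -3/5, 1/4, 3/20, 1/10] . pi = 0
  [1/5, 1/5, -9/10, 2/5, 2/5] . pi = 0
  [1/4, 1/4, 3/20, -4/5, 1/4] . pi = 0
  [1, 1, 1, 1, 1] . pi = 1

Solving yields:
  pi_0 = 351/4183
  pi_1 = 3681/16732
  pi_2 = 2183/8366
  pi_3 = 892/4183
  pi_4 = 79/356

Verification (pi * P):
  351/4183*1/5 + 3681/16732*1/20 + 2183/8366*1/20 + 892/4183*3/20 + 79/356*1/20 = 351/4183 = pi_0  (ok)
  351/4183*3/20 + 3681/16732*2/5 + 2183/8366*1/4 + 892/4183*3/20 + 79/356*1/10 = 3681/16732 = pi_1  (ok)
  351/4183*1/5 + 3681/16732*1/5 + 2183/8366*1/10 + 892/4183*2/5 + 79/356*2/5 = 2183/8366 = pi_2  (ok)
  351/4183*1/4 + 3681/16732*1/4 + 2183/8366*3/20 + 892/4183*1/5 + 79/356*1/4 = 892/4183 = pi_3  (ok)
  351/4183*1/5 + 3681/16732*1/10 + 2183/8366*9/20 + 892/4183*1/10 + 79/356*1/5 = 79/356 = pi_4  (ok)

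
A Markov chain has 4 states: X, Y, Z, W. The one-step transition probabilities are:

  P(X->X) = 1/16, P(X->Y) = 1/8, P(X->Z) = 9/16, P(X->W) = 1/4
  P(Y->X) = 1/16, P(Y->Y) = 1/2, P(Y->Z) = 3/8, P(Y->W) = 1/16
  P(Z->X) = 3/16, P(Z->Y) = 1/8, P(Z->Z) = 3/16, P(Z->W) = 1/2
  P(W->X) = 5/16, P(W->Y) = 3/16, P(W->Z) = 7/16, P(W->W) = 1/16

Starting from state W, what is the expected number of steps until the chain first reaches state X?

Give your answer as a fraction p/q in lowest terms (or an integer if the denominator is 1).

Let h_i = expected steps to first reach X from state i.
Boundary: h_X = 0.
First-step equations for the other states:
  h_Y = 1 + 1/16*h_X + 1/2*h_Y + 3/8*h_Z + 1/16*h_W
  h_Z = 1 + 3/16*h_X + 1/8*h_Y + 3/16*h_Z + 1/2*h_W
  h_W = 1 + 5/16*h_X + 3/16*h_Y + 7/16*h_Z + 1/16*h_W

Substituting h_X = 0 and rearranging gives the linear system (I - Q) h = 1:
  [1/2, -3/8, -1/16] . (h_Y, h_Z, h_W) = 1
  [-1/8, 13/16, -1/2] . (h_Y, h_Z, h_W) = 1
  [-3/16, -7/16, 15/16] . (h_Y, h_Z, h_W) = 1

Solving yields:
  h_Y = 1584/245
  h_Z = 1264/245
  h_W = 1168/245

Starting state is W, so the expected hitting time is h_W = 1168/245.

Answer: 1168/245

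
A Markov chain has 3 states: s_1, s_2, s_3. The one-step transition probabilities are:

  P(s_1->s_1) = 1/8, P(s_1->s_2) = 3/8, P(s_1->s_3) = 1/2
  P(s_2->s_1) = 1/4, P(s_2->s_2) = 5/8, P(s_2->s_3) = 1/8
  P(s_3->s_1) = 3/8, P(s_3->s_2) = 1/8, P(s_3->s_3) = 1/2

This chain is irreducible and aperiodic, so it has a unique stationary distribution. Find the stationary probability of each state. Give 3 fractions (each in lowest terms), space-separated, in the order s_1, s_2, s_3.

Answer: 11/42 8/21 5/14

Derivation:
The stationary distribution satisfies pi = pi * P, i.e.:
  pi_s_1 = 1/8*pi_s_1 + 1/4*pi_s_2 + 3/8*pi_s_3
  pi_s_2 = 3/8*pi_s_1 + 5/8*pi_s_2 + 1/8*pi_s_3
  pi_s_3 = 1/2*pi_s_1 + 1/8*pi_s_2 + 1/2*pi_s_3
with normalization: pi_s_1 + pi_s_2 + pi_s_3 = 1.

Using the first 2 balance equations plus normalization, the linear system A*pi = b is:
  [-7/8, 1/4, 3/8] . pi = 0
  [3/8, -3/8, 1/8] . pi = 0
  [1, 1, 1] . pi = 1

Solving yields:
  pi_s_1 = 11/42
  pi_s_2 = 8/21
  pi_s_3 = 5/14

Verification (pi * P):
  11/42*1/8 + 8/21*1/4 + 5/14*3/8 = 11/42 = pi_s_1  (ok)
  11/42*3/8 + 8/21*5/8 + 5/14*1/8 = 8/21 = pi_s_2  (ok)
  11/42*1/2 + 8/21*1/8 + 5/14*1/2 = 5/14 = pi_s_3  (ok)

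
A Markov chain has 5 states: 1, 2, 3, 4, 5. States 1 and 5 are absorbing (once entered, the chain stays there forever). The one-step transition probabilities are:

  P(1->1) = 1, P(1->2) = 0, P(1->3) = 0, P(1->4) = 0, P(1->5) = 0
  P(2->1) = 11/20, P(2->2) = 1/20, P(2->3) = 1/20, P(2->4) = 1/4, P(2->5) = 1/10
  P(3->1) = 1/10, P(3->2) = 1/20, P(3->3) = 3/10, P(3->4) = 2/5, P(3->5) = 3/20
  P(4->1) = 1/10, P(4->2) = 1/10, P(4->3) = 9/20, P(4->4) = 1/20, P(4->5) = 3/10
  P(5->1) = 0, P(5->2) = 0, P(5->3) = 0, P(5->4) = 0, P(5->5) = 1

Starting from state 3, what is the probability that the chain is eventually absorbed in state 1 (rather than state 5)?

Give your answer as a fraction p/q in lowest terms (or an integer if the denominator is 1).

Answer: 1401/3466

Derivation:
Let a_i = P(absorbed in 1 | start in state i).
Boundary conditions: a_1 = 1, a_5 = 0.
For each transient state i, a_i = sum_j P(i->j) * a_j:
  a_2 = 11/20*a_1 + 1/20*a_2 + 1/20*a_3 + 1/4*a_4 + 1/10*a_5
  a_3 = 1/10*a_1 + 1/20*a_2 + 3/10*a_3 + 2/5*a_4 + 3/20*a_5
  a_4 = 1/10*a_1 + 1/10*a_2 + 9/20*a_3 + 1/20*a_4 + 3/10*a_5

Substituting a_1 = 1 and a_5 = 0, rearrange to (I - Q) a = r where r[i] = P(i -> 1):
  [19/20, -1/20, -1/4] . (a_2, a_3, a_4) = 11/20
  [-1/20, 7/10, -2/5] . (a_2, a_3, a_4) = 1/10
  [-1/10, -9/20, 19/20] . (a_2, a_3, a_4) = 1/10

Solving yields:
  a_2 = 1209/1733
  a_3 = 1401/3466
  a_4 = 1283/3466

Starting state is 3, so the absorption probability is a_3 = 1401/3466.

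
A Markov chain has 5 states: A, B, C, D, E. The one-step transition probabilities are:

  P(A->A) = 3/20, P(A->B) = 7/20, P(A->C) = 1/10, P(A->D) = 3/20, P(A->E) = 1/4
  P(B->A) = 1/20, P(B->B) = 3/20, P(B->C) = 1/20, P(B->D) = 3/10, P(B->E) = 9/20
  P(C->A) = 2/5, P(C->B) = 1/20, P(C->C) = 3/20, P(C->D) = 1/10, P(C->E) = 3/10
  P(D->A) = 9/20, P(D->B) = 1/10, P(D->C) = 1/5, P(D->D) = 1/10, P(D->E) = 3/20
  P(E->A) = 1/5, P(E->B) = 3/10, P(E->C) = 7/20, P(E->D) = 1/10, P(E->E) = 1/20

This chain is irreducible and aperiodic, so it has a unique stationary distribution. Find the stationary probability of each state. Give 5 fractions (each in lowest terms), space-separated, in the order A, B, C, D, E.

The stationary distribution satisfies pi = pi * P, i.e.:
  pi_A = 3/20*pi_A + 1/20*pi_B + 2/5*pi_C + 9/20*pi_D + 1/5*pi_E
  pi_B = 7/20*pi_A + 3/20*pi_B + 1/20*pi_C + 1/10*pi_D + 3/10*pi_E
  pi_C = 1/10*pi_A + 1/20*pi_B + 3/20*pi_C + 1/5*pi_D + 7/20*pi_E
  pi_D = 3/20*pi_A + 3/10*pi_B + 1/10*pi_C + 1/10*pi_D + 1/10*pi_E
  pi_E = 1/4*pi_A + 9/20*pi_B + 3/10*pi_C + 3/20*pi_D + 1/20*pi_E
with normalization: pi_A + pi_B + pi_C + pi_D + pi_E = 1.

Using the first 4 balance equations plus normalization, the linear system A*pi = b is:
  [-17/20, 1/20, 2/5, 9/20, 1/5] . pi = 0
  [7/20, -17/20, 1/20, 1/10, 3/10] . pi = 0
  [1/10, 1/20, -17/20, 1/5, 7/20] . pi = 0
  [3/20, 3/10, 1/10, -9/10, 1/10] . pi = 0
  [1, 1, 1, 1, 1] . pi = 1

Solving yields:
  pi_A = 54202/235379
  pi_B = 48655/235379
  pi_C = 40699/235379
  pi_D = 35979/235379
  pi_E = 55844/235379

Verification (pi * P):
  54202/235379*3/20 + 48655/235379*1/20 + 40699/235379*2/5 + 35979/235379*9/20 + 55844/235379*1/5 = 54202/235379 = pi_A  (ok)
  54202/235379*7/20 + 48655/235379*3/20 + 40699/235379*1/20 + 35979/235379*1/10 + 55844/235379*3/10 = 48655/235379 = pi_B  (ok)
  54202/235379*1/10 + 48655/235379*1/20 + 40699/235379*3/20 + 35979/235379*1/5 + 55844/235379*7/20 = 40699/235379 = pi_C  (ok)
  54202/235379*3/20 + 48655/235379*3/10 + 40699/235379*1/10 + 35979/235379*1/10 + 55844/235379*1/10 = 35979/235379 = pi_D  (ok)
  54202/235379*1/4 + 48655/235379*9/20 + 40699/235379*3/10 + 35979/235379*3/20 + 55844/235379*1/20 = 55844/235379 = pi_E  (ok)

Answer: 54202/235379 48655/235379 40699/235379 35979/235379 55844/235379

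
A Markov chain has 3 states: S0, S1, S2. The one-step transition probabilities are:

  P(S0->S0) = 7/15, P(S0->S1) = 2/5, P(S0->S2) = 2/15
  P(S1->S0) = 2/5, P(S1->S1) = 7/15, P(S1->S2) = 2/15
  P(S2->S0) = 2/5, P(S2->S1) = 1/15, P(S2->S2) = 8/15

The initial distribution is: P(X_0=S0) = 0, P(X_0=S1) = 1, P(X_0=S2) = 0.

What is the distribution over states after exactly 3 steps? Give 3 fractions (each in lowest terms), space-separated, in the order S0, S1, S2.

Answer: 482/1125 409/1125 26/125

Derivation:
Propagating the distribution step by step (d_{t+1} = d_t * P):
d_0 = (S0=0, S1=1, S2=0)
  d_1[S0] = 0*7/15 + 1*2/5 + 0*2/5 = 2/5
  d_1[S1] = 0*2/5 + 1*7/15 + 0*1/15 = 7/15
  d_1[S2] = 0*2/15 + 1*2/15 + 0*8/15 = 2/15
d_1 = (S0=2/5, S1=7/15, S2=2/15)
  d_2[S0] = 2/5*7/15 + 7/15*2/5 + 2/15*2/5 = 32/75
  d_2[S1] = 2/5*2/5 + 7/15*7/15 + 2/15*1/15 = 29/75
  d_2[S2] = 2/5*2/15 + 7/15*2/15 + 2/15*8/15 = 14/75
d_2 = (S0=32/75, S1=29/75, S2=14/75)
  d_3[S0] = 32/75*7/15 + 29/75*2/5 + 14/75*2/5 = 482/1125
  d_3[S1] = 32/75*2/5 + 29/75*7/15 + 14/75*1/15 = 409/1125
  d_3[S2] = 32/75*2/15 + 29/75*2/15 + 14/75*8/15 = 26/125
d_3 = (S0=482/1125, S1=409/1125, S2=26/125)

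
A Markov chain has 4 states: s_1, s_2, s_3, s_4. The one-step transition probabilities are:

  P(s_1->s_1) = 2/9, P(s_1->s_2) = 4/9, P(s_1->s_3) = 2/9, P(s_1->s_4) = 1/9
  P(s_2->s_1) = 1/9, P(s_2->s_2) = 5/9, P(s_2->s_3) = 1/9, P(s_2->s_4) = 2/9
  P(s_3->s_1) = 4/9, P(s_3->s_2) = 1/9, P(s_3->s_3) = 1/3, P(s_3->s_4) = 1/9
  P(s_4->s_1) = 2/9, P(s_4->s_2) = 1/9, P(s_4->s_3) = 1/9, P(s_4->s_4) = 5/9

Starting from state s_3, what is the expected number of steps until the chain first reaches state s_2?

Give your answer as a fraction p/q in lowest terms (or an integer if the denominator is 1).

Answer: 495/109

Derivation:
Let h_i = expected steps to first reach s_2 from state i.
Boundary: h_s_2 = 0.
First-step equations for the other states:
  h_s_1 = 1 + 2/9*h_s_1 + 4/9*h_s_2 + 2/9*h_s_3 + 1/9*h_s_4
  h_s_3 = 1 + 4/9*h_s_1 + 1/9*h_s_2 + 1/3*h_s_3 + 1/9*h_s_4
  h_s_4 = 1 + 2/9*h_s_1 + 1/9*h_s_2 + 1/9*h_s_3 + 5/9*h_s_4

Substituting h_s_2 = 0 and rearranging gives the linear system (I - Q) h = 1:
  [7/9, -2/9, -1/9] . (h_s_1, h_s_3, h_s_4) = 1
  [-4/9, 2/3, -1/9] . (h_s_1, h_s_3, h_s_4) = 1
  [-2/9, -1/9, 4/9] . (h_s_1, h_s_3, h_s_4) = 1

Solving yields:
  h_s_1 = 360/109
  h_s_3 = 495/109
  h_s_4 = 549/109

Starting state is s_3, so the expected hitting time is h_s_3 = 495/109.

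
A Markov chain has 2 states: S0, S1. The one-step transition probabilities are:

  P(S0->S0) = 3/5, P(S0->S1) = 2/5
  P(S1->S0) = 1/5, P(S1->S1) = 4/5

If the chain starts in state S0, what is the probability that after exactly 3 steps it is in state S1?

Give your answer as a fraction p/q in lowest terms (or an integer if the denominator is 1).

Computing P^3 by repeated multiplication:
P^1 =
  S0: [3/5, 2/5]
  S1: [1/5, 4/5]
P^2 =
  S0: [11/25, 14/25]
  S1: [7/25, 18/25]
P^3 =
  S0: [47/125, 78/125]
  S1: [39/125, 86/125]

(P^3)[S0 -> S1] = 78/125

Answer: 78/125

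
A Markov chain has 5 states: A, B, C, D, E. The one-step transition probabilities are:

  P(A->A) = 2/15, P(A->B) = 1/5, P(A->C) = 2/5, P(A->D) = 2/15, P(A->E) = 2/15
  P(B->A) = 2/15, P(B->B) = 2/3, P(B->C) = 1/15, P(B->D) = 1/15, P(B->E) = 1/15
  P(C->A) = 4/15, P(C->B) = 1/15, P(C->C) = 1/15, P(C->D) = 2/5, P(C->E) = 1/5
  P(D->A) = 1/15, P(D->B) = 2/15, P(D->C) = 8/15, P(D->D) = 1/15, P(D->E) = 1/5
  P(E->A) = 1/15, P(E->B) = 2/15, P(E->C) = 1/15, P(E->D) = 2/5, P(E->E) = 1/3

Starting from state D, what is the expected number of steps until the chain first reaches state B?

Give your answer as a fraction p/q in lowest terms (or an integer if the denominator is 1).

Let h_i = expected steps to first reach B from state i.
Boundary: h_B = 0.
First-step equations for the other states:
  h_A = 1 + 2/15*h_A + 1/5*h_B + 2/5*h_C + 2/15*h_D + 2/15*h_E
  h_C = 1 + 4/15*h_A + 1/15*h_B + 1/15*h_C + 2/5*h_D + 1/5*h_E
  h_D = 1 + 1/15*h_A + 2/15*h_B + 8/15*h_C + 1/15*h_D + 1/5*h_E
  h_E = 1 + 1/15*h_A + 2/15*h_B + 1/15*h_C + 2/5*h_D + 1/3*h_E

Substituting h_B = 0 and rearranging gives the linear system (I - Q) h = 1:
  [13/15, -2/5, -2/15, -2/15] . (h_A, h_C, h_D, h_E) = 1
  [-4/15, 14/15, -2/5, -1/5] . (h_A, h_C, h_D, h_E) = 1
  [-1/15, -8/15, 14/15, -1/5] . (h_A, h_C, h_D, h_E) = 1
  [-1/15, -1/15, -2/5, 2/3] . (h_A, h_C, h_D, h_E) = 1

Solving yields:
  h_A = 28170/3757
  h_C = 31530/3757
  h_D = 60915/7514
  h_E = 29880/3757

Starting state is D, so the expected hitting time is h_D = 60915/7514.

Answer: 60915/7514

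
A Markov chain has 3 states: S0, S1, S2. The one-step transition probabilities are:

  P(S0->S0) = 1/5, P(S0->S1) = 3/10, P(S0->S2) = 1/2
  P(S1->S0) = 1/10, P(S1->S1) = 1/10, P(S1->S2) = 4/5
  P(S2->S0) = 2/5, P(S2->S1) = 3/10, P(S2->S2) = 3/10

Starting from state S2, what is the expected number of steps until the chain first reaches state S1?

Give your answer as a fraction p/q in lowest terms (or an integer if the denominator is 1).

Answer: 10/3

Derivation:
Let h_i = expected steps to first reach S1 from state i.
Boundary: h_S1 = 0.
First-step equations for the other states:
  h_S0 = 1 + 1/5*h_S0 + 3/10*h_S1 + 1/2*h_S2
  h_S2 = 1 + 2/5*h_S0 + 3/10*h_S1 + 3/10*h_S2

Substituting h_S1 = 0 and rearranging gives the linear system (I - Q) h = 1:
  [4/5, -1/2] . (h_S0, h_S2) = 1
  [-2/5, 7/10] . (h_S0, h_S2) = 1

Solving yields:
  h_S0 = 10/3
  h_S2 = 10/3

Starting state is S2, so the expected hitting time is h_S2 = 10/3.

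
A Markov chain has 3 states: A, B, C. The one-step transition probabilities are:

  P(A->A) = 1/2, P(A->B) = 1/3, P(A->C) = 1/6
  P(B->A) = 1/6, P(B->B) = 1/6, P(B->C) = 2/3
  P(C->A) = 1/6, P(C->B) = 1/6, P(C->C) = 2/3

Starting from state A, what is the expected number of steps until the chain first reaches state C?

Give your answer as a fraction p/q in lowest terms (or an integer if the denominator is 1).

Answer: 42/13

Derivation:
Let h_i = expected steps to first reach C from state i.
Boundary: h_C = 0.
First-step equations for the other states:
  h_A = 1 + 1/2*h_A + 1/3*h_B + 1/6*h_C
  h_B = 1 + 1/6*h_A + 1/6*h_B + 2/3*h_C

Substituting h_C = 0 and rearranging gives the linear system (I - Q) h = 1:
  [1/2, -1/3] . (h_A, h_B) = 1
  [-1/6, 5/6] . (h_A, h_B) = 1

Solving yields:
  h_A = 42/13
  h_B = 24/13

Starting state is A, so the expected hitting time is h_A = 42/13.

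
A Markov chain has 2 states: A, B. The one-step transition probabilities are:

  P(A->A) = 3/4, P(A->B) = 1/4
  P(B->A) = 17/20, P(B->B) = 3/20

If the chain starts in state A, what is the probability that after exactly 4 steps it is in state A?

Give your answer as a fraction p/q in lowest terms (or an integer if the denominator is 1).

Computing P^4 by repeated multiplication:
P^1 =
  A: [3/4, 1/4]
  B: [17/20, 3/20]
P^2 =
  A: [31/40, 9/40]
  B: [153/200, 47/200]
P^3 =
  A: [309/400, 91/400]
  B: [1547/2000, 453/2000]
P^4 =
  A: [3091/4000, 909/4000]
  B: [15453/20000, 4547/20000]

(P^4)[A -> A] = 3091/4000

Answer: 3091/4000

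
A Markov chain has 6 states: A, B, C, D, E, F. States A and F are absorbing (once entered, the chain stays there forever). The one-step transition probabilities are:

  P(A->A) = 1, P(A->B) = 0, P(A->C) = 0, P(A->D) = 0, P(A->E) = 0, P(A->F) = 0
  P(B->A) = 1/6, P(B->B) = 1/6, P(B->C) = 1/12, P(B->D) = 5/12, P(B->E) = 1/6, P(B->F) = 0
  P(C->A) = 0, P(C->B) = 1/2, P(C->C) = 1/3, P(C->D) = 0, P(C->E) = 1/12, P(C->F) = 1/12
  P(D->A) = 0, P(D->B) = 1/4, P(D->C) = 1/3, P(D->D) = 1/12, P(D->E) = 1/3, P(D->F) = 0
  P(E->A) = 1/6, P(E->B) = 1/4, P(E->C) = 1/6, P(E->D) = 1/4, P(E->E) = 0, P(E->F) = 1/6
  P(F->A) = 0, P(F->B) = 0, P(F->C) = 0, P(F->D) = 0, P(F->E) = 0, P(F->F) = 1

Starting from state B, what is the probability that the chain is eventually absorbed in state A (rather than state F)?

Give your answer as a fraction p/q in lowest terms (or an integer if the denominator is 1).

Let a_i = P(absorbed in A | start in state i).
Boundary conditions: a_A = 1, a_F = 0.
For each transient state i, a_i = sum_j P(i->j) * a_j:
  a_B = 1/6*a_A + 1/6*a_B + 1/12*a_C + 5/12*a_D + 1/6*a_E + 0*a_F
  a_C = 0*a_A + 1/2*a_B + 1/3*a_C + 0*a_D + 1/12*a_E + 1/12*a_F
  a_D = 0*a_A + 1/4*a_B + 1/3*a_C + 1/12*a_D + 1/3*a_E + 0*a_F
  a_E = 1/6*a_A + 1/4*a_B + 1/6*a_C + 1/4*a_D + 0*a_E + 1/6*a_F

Substituting a_A = 1 and a_F = 0, rearrange to (I - Q) a = r where r[i] = P(i -> A):
  [5/6, -1/12, -5/12, -1/6] . (a_B, a_C, a_D, a_E) = 1/6
  [-1/2, 2/3, 0, -1/12] . (a_B, a_C, a_D, a_E) = 0
  [-1/4, -1/3, 11/12, -1/3] . (a_B, a_C, a_D, a_E) = 0
  [-1/4, -1/6, -1/4, 1] . (a_B, a_C, a_D, a_E) = 1/6

Solving yields:
  a_B = 1293/1894
  a_C = 1109/1894
  a_D = 1161/1894
  a_E = 557/947

Starting state is B, so the absorption probability is a_B = 1293/1894.

Answer: 1293/1894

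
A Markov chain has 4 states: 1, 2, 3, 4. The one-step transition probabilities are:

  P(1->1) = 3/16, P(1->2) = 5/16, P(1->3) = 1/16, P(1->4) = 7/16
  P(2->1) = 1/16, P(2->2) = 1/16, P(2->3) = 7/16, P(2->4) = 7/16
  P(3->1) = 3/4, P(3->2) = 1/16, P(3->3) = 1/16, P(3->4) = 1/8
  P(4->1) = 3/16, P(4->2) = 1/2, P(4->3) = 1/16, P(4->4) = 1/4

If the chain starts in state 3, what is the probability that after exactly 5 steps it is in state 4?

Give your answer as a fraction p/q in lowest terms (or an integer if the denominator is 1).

Computing P^5 by repeated multiplication:
P^1 =
  1: [3/16, 5/16, 1/16, 7/16]
  2: [1/16, 1/16, 7/16, 7/16]
  3: [3/4, 1/16, 1/16, 1/8]
  4: [3/16, 1/2, 1/16, 1/4]
P^2 =
  1: [47/256, 77/256, 23/128, 43/128]
  2: [109/256, 69/256, 11/128, 7/32]
  3: [55/256, 39/128, 11/128, 101/256]
  4: [41/256, 7/32, 1/4, 95/256]
P^3 =
  1: [257/1024, 523/2048, 359/2048, 163/512]
  2: [207/1024, 271/1024, 335/2048, 757/2048]
  3: [405/2048, 1183/4096, 181/1024, 1379/4096]
  4: [77/256, 1085/4096, 37/256, 1187/4096]
P^4 =
  1: [8329/32768, 2167/8192, 2593/16384, 10585/32768]
  2: [8075/32768, 9003/32768, 1325/8192, 5195/16384]
  3: [8219/32768, 16989/65536, 5597/32768, 20915/65536]
  4: [7723/32768, 17333/65536, 5303/32768, 22151/65536]
P^5 =
  1: [63821/262144, 140179/524288, 10597/65536, 171691/524288]
  2: [63999/262144, 68899/262144, 43393/262144, 85853/262144]
  3: [16461/65536, 277693/1048576, 83735/524288, 340037/1048576]
  4: [64349/262144, 282377/1048576, 84767/524288, 339269/1048576]

(P^5)[3 -> 4] = 340037/1048576

Answer: 340037/1048576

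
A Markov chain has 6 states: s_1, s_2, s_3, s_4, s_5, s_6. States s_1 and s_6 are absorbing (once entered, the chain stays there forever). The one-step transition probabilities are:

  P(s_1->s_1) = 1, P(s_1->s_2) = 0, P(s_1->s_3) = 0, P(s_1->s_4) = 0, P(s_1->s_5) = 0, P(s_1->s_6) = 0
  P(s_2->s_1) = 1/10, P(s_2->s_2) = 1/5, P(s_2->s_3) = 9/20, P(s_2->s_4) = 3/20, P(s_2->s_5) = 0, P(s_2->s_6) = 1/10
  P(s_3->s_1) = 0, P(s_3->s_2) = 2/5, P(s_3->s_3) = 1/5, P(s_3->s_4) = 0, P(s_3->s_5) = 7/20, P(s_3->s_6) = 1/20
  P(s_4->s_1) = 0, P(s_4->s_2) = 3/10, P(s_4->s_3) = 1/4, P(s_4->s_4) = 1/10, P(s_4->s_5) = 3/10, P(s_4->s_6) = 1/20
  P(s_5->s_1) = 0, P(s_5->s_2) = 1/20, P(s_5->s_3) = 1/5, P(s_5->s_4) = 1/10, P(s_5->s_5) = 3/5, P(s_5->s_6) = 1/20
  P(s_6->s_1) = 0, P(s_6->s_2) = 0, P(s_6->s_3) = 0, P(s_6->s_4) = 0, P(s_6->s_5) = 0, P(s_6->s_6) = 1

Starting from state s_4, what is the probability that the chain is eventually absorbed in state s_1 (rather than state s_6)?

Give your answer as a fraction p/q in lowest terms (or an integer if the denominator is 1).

Let a_i = P(absorbed in s_1 | start in state i).
Boundary conditions: a_s_1 = 1, a_s_6 = 0.
For each transient state i, a_i = sum_j P(i->j) * a_j:
  a_s_2 = 1/10*a_s_1 + 1/5*a_s_2 + 9/20*a_s_3 + 3/20*a_s_4 + 0*a_s_5 + 1/10*a_s_6
  a_s_3 = 0*a_s_1 + 2/5*a_s_2 + 1/5*a_s_3 + 0*a_s_4 + 7/20*a_s_5 + 1/20*a_s_6
  a_s_4 = 0*a_s_1 + 3/10*a_s_2 + 1/4*a_s_3 + 1/10*a_s_4 + 3/10*a_s_5 + 1/20*a_s_6
  a_s_5 = 0*a_s_1 + 1/20*a_s_2 + 1/5*a_s_3 + 1/10*a_s_4 + 3/5*a_s_5 + 1/20*a_s_6

Substituting a_s_1 = 1 and a_s_6 = 0, rearrange to (I - Q) a = r where r[i] = P(i -> s_1):
  [4/5, -9/20, -3/20, 0] . (a_s_2, a_s_3, a_s_4, a_s_5) = 1/10
  [-2/5, 4/5, 0, -7/20] . (a_s_2, a_s_3, a_s_4, a_s_5) = 0
  [-3/10, -1/4, 9/10, -3/10] . (a_s_2, a_s_3, a_s_4, a_s_5) = 0
  [-1/20, -1/5, -1/10, 2/5] . (a_s_2, a_s_3, a_s_4, a_s_5) = 0

Solving yields:
  a_s_2 = 3076/9485
  a_s_3 = 2532/9485
  a_s_4 = 2486/9485
  a_s_5 = 2272/9485

Starting state is s_4, so the absorption probability is a_s_4 = 2486/9485.

Answer: 2486/9485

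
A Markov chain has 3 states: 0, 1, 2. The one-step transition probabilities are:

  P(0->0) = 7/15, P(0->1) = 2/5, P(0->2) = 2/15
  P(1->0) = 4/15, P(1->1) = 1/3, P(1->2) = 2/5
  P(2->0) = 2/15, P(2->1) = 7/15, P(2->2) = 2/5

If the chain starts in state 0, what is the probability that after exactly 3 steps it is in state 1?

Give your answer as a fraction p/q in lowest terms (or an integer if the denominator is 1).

Answer: 442/1125

Derivation:
Computing P^3 by repeated multiplication:
P^1 =
  0: [7/15, 2/5, 2/15]
  1: [4/15, 1/3, 2/5]
  2: [2/15, 7/15, 2/5]
P^2 =
  0: [77/225, 86/225, 62/225]
  1: [4/15, 91/225, 74/225]
  2: [6/25, 89/225, 82/225]
P^3 =
  0: [1007/3375, 442/1125, 1042/3375]
  1: [932/3375, 1333/3375, 74/225]
  2: [898/3375, 1343/3375, 42/125]

(P^3)[0 -> 1] = 442/1125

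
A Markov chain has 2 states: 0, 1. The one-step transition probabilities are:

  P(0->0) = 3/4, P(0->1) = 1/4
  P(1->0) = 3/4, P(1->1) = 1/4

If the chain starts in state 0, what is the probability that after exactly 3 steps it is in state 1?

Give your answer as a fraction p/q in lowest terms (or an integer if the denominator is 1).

Computing P^3 by repeated multiplication:
P^1 =
  0: [3/4, 1/4]
  1: [3/4, 1/4]
P^2 =
  0: [3/4, 1/4]
  1: [3/4, 1/4]
P^3 =
  0: [3/4, 1/4]
  1: [3/4, 1/4]

(P^3)[0 -> 1] = 1/4

Answer: 1/4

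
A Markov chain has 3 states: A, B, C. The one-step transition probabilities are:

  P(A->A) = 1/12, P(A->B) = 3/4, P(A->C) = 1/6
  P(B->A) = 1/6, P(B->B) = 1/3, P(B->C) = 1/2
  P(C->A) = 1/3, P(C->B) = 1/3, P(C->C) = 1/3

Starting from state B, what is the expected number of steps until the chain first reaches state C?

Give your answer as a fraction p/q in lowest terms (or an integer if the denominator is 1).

Let h_i = expected steps to first reach C from state i.
Boundary: h_C = 0.
First-step equations for the other states:
  h_A = 1 + 1/12*h_A + 3/4*h_B + 1/6*h_C
  h_B = 1 + 1/6*h_A + 1/3*h_B + 1/2*h_C

Substituting h_C = 0 and rearranging gives the linear system (I - Q) h = 1:
  [11/12, -3/4] . (h_A, h_B) = 1
  [-1/6, 2/3] . (h_A, h_B) = 1

Solving yields:
  h_A = 102/35
  h_B = 78/35

Starting state is B, so the expected hitting time is h_B = 78/35.

Answer: 78/35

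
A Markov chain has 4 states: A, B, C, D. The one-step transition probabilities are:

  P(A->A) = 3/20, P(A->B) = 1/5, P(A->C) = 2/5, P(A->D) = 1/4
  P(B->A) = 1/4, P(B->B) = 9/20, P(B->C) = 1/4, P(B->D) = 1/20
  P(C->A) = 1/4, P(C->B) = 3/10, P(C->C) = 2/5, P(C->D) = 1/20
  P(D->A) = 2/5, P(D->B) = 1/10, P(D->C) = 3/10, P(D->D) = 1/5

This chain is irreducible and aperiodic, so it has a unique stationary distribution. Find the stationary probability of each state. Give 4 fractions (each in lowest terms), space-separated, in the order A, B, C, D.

Answer: 44/181 914/3077 1058/3077 21/181

Derivation:
The stationary distribution satisfies pi = pi * P, i.e.:
  pi_A = 3/20*pi_A + 1/4*pi_B + 1/4*pi_C + 2/5*pi_D
  pi_B = 1/5*pi_A + 9/20*pi_B + 3/10*pi_C + 1/10*pi_D
  pi_C = 2/5*pi_A + 1/4*pi_B + 2/5*pi_C + 3/10*pi_D
  pi_D = 1/4*pi_A + 1/20*pi_B + 1/20*pi_C + 1/5*pi_D
with normalization: pi_A + pi_B + pi_C + pi_D = 1.

Using the first 3 balance equations plus normalization, the linear system A*pi = b is:
  [-17/20, 1/4, 1/4, 2/5] . pi = 0
  [1/5, -11/20, 3/10, 1/10] . pi = 0
  [2/5, 1/4, -3/5, 3/10] . pi = 0
  [1, 1, 1, 1] . pi = 1

Solving yields:
  pi_A = 44/181
  pi_B = 914/3077
  pi_C = 1058/3077
  pi_D = 21/181

Verification (pi * P):
  44/181*3/20 + 914/3077*1/4 + 1058/3077*1/4 + 21/181*2/5 = 44/181 = pi_A  (ok)
  44/181*1/5 + 914/3077*9/20 + 1058/3077*3/10 + 21/181*1/10 = 914/3077 = pi_B  (ok)
  44/181*2/5 + 914/3077*1/4 + 1058/3077*2/5 + 21/181*3/10 = 1058/3077 = pi_C  (ok)
  44/181*1/4 + 914/3077*1/20 + 1058/3077*1/20 + 21/181*1/5 = 21/181 = pi_D  (ok)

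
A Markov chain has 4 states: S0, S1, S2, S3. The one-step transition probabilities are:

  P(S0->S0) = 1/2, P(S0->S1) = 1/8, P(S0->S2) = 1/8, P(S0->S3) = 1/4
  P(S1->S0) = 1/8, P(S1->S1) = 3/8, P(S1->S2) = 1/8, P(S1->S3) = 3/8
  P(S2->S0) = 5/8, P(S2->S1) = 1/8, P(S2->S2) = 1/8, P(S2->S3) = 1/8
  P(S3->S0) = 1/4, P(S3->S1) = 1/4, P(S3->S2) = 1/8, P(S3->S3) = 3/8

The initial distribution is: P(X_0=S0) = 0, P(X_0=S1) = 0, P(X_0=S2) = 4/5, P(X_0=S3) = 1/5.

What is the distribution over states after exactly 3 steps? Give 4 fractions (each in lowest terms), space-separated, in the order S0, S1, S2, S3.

Propagating the distribution step by step (d_{t+1} = d_t * P):
d_0 = (S0=0, S1=0, S2=4/5, S3=1/5)
  d_1[S0] = 0*1/2 + 0*1/8 + 4/5*5/8 + 1/5*1/4 = 11/20
  d_1[S1] = 0*1/8 + 0*3/8 + 4/5*1/8 + 1/5*1/4 = 3/20
  d_1[S2] = 0*1/8 + 0*1/8 + 4/5*1/8 + 1/5*1/8 = 1/8
  d_1[S3] = 0*1/4 + 0*3/8 + 4/5*1/8 + 1/5*3/8 = 7/40
d_1 = (S0=11/20, S1=3/20, S2=1/8, S3=7/40)
  d_2[S0] = 11/20*1/2 + 3/20*1/8 + 1/8*5/8 + 7/40*1/4 = 133/320
  d_2[S1] = 11/20*1/8 + 3/20*3/8 + 1/8*1/8 + 7/40*1/4 = 59/320
  d_2[S2] = 11/20*1/8 + 3/20*1/8 + 1/8*1/8 + 7/40*1/8 = 1/8
  d_2[S3] = 11/20*1/4 + 3/20*3/8 + 1/8*1/8 + 7/40*3/8 = 11/40
d_2 = (S0=133/320, S1=59/320, S2=1/8, S3=11/40)
  d_3[S0] = 133/320*1/2 + 59/320*1/8 + 1/8*5/8 + 11/40*1/4 = 967/2560
  d_3[S1] = 133/320*1/8 + 59/320*3/8 + 1/8*1/8 + 11/40*1/4 = 263/1280
  d_3[S2] = 133/320*1/8 + 59/320*1/8 + 1/8*1/8 + 11/40*1/8 = 1/8
  d_3[S3] = 133/320*1/4 + 59/320*3/8 + 1/8*1/8 + 11/40*3/8 = 747/2560
d_3 = (S0=967/2560, S1=263/1280, S2=1/8, S3=747/2560)

Answer: 967/2560 263/1280 1/8 747/2560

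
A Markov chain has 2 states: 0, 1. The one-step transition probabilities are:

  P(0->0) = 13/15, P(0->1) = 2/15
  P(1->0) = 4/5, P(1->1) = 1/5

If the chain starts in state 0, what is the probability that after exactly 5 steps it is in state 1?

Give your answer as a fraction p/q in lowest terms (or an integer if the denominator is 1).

Answer: 108482/759375

Derivation:
Computing P^5 by repeated multiplication:
P^1 =
  0: [13/15, 2/15]
  1: [4/5, 1/5]
P^2 =
  0: [193/225, 32/225]
  1: [64/75, 11/75]
P^3 =
  0: [2893/3375, 482/3375]
  1: [964/1125, 161/1125]
P^4 =
  0: [43393/50625, 7232/50625]
  1: [14464/16875, 2411/16875]
P^5 =
  0: [650893/759375, 108482/759375]
  1: [216964/253125, 36161/253125]

(P^5)[0 -> 1] = 108482/759375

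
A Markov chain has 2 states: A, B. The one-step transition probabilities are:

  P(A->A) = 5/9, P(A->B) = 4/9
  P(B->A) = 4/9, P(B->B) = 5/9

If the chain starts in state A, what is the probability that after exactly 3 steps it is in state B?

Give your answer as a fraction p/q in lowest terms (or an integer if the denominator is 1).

Computing P^3 by repeated multiplication:
P^1 =
  A: [5/9, 4/9]
  B: [4/9, 5/9]
P^2 =
  A: [41/81, 40/81]
  B: [40/81, 41/81]
P^3 =
  A: [365/729, 364/729]
  B: [364/729, 365/729]

(P^3)[A -> B] = 364/729

Answer: 364/729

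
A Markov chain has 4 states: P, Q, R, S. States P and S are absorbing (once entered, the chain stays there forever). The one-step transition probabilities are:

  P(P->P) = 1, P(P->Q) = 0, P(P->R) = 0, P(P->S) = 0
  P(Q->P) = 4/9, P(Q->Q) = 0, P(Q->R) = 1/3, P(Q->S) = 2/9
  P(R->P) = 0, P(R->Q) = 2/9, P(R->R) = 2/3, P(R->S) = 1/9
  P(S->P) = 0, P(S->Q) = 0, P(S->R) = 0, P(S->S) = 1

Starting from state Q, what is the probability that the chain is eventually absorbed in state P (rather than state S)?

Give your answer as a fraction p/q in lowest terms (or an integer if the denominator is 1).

Let a_i = P(absorbed in P | start in state i).
Boundary conditions: a_P = 1, a_S = 0.
For each transient state i, a_i = sum_j P(i->j) * a_j:
  a_Q = 4/9*a_P + 0*a_Q + 1/3*a_R + 2/9*a_S
  a_R = 0*a_P + 2/9*a_Q + 2/3*a_R + 1/9*a_S

Substituting a_P = 1 and a_S = 0, rearrange to (I - Q) a = r where r[i] = P(i -> P):
  [1, -1/3] . (a_Q, a_R) = 4/9
  [-2/9, 1/3] . (a_Q, a_R) = 0

Solving yields:
  a_Q = 4/7
  a_R = 8/21

Starting state is Q, so the absorption probability is a_Q = 4/7.

Answer: 4/7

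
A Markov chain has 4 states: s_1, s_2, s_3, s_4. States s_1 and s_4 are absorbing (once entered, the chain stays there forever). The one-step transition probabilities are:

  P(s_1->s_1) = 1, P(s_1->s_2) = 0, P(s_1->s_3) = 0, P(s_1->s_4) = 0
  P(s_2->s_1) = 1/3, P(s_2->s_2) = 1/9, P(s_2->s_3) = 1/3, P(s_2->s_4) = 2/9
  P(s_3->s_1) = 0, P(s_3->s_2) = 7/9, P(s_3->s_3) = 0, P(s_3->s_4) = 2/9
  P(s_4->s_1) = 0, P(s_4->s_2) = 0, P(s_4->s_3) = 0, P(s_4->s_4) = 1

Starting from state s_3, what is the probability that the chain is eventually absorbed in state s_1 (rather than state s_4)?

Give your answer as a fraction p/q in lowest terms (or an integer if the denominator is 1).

Answer: 7/17

Derivation:
Let a_i = P(absorbed in s_1 | start in state i).
Boundary conditions: a_s_1 = 1, a_s_4 = 0.
For each transient state i, a_i = sum_j P(i->j) * a_j:
  a_s_2 = 1/3*a_s_1 + 1/9*a_s_2 + 1/3*a_s_3 + 2/9*a_s_4
  a_s_3 = 0*a_s_1 + 7/9*a_s_2 + 0*a_s_3 + 2/9*a_s_4

Substituting a_s_1 = 1 and a_s_4 = 0, rearrange to (I - Q) a = r where r[i] = P(i -> s_1):
  [8/9, -1/3] . (a_s_2, a_s_3) = 1/3
  [-7/9, 1] . (a_s_2, a_s_3) = 0

Solving yields:
  a_s_2 = 9/17
  a_s_3 = 7/17

Starting state is s_3, so the absorption probability is a_s_3 = 7/17.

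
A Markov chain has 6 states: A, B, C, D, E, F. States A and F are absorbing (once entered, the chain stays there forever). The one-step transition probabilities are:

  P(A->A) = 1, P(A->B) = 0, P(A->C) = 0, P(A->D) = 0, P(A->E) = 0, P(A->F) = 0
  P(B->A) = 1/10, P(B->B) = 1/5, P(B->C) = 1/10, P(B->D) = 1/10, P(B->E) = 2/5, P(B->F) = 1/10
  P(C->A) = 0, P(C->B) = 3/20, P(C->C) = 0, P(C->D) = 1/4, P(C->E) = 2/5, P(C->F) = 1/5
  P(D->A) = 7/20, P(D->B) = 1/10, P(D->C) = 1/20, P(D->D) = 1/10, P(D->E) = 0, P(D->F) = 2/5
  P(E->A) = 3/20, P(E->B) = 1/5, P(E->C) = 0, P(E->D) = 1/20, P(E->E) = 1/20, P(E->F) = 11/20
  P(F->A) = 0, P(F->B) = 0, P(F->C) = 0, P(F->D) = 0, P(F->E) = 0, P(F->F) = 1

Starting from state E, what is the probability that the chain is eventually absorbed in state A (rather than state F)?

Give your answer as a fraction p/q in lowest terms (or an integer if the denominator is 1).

Let a_i = P(absorbed in A | start in state i).
Boundary conditions: a_A = 1, a_F = 0.
For each transient state i, a_i = sum_j P(i->j) * a_j:
  a_B = 1/10*a_A + 1/5*a_B + 1/10*a_C + 1/10*a_D + 2/5*a_E + 1/10*a_F
  a_C = 0*a_A + 3/20*a_B + 0*a_C + 1/4*a_D + 2/5*a_E + 1/5*a_F
  a_D = 7/20*a_A + 1/10*a_B + 1/20*a_C + 1/10*a_D + 0*a_E + 2/5*a_F
  a_E = 3/20*a_A + 1/5*a_B + 0*a_C + 1/20*a_D + 1/20*a_E + 11/20*a_F

Substituting a_A = 1 and a_F = 0, rearrange to (I - Q) a = r where r[i] = P(i -> A):
  [4/5, -1/10, -1/10, -2/5] . (a_B, a_C, a_D, a_E) = 1/10
  [-3/20, 1, -1/4, -2/5] . (a_B, a_C, a_D, a_E) = 0
  [-1/10, -1/20, 9/10, 0] . (a_B, a_C, a_D, a_E) = 7/20
  [-1/5, 0, -1/20, 19/20] . (a_B, a_C, a_D, a_E) = 3/20

Solving yields:
  a_B = 15394/45387
  a_C = 11899/45387
  a_D = 6674/15129
  a_E = 11461/45387

Starting state is E, so the absorption probability is a_E = 11461/45387.

Answer: 11461/45387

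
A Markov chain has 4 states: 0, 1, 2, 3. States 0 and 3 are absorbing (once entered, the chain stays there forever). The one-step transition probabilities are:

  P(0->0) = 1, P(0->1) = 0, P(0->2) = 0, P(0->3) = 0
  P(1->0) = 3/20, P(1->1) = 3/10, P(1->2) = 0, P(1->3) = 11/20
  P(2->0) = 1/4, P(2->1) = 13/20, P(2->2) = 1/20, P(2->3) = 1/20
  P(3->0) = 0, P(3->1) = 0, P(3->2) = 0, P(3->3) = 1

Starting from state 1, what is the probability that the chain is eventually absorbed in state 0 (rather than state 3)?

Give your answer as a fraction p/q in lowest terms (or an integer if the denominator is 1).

Answer: 3/14

Derivation:
Let a_i = P(absorbed in 0 | start in state i).
Boundary conditions: a_0 = 1, a_3 = 0.
For each transient state i, a_i = sum_j P(i->j) * a_j:
  a_1 = 3/20*a_0 + 3/10*a_1 + 0*a_2 + 11/20*a_3
  a_2 = 1/4*a_0 + 13/20*a_1 + 1/20*a_2 + 1/20*a_3

Substituting a_0 = 1 and a_3 = 0, rearrange to (I - Q) a = r where r[i] = P(i -> 0):
  [7/10, 0] . (a_1, a_2) = 3/20
  [-13/20, 19/20] . (a_1, a_2) = 1/4

Solving yields:
  a_1 = 3/14
  a_2 = 109/266

Starting state is 1, so the absorption probability is a_1 = 3/14.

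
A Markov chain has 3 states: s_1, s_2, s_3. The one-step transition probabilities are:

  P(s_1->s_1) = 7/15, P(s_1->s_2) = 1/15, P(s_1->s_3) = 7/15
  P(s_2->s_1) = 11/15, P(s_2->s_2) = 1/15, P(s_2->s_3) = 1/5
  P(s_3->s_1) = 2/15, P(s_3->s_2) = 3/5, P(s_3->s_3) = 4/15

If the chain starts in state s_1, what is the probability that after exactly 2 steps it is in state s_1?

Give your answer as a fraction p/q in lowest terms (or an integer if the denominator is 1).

Answer: 74/225

Derivation:
Computing P^2 by repeated multiplication:
P^1 =
  s_1: [7/15, 1/15, 7/15]
  s_2: [11/15, 1/15, 1/5]
  s_3: [2/15, 3/5, 4/15]
P^2 =
  s_1: [74/225, 71/225, 16/45]
  s_2: [94/225, 13/75, 92/225]
  s_3: [121/225, 47/225, 19/75]

(P^2)[s_1 -> s_1] = 74/225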